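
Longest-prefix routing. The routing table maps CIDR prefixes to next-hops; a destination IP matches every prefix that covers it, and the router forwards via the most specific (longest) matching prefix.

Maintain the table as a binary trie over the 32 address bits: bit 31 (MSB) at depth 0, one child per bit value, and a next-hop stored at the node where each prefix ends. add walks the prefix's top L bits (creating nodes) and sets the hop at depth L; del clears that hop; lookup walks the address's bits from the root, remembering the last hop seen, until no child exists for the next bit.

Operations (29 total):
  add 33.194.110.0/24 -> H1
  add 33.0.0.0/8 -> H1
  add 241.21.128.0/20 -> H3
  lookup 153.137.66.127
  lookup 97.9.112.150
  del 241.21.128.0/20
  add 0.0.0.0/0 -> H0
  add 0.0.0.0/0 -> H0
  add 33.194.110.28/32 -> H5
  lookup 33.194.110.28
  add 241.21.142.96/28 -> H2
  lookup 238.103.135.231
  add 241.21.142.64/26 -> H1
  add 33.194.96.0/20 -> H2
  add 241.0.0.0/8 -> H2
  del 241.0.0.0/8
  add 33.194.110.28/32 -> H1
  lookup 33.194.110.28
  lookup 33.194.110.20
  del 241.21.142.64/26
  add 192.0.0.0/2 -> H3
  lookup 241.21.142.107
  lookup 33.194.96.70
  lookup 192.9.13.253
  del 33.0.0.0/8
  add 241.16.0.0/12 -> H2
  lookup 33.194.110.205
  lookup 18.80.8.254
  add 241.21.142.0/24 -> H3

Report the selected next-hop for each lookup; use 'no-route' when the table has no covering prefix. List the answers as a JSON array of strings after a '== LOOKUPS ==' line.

Trace:
  + 33.194.110.0/24 (H1) depth=24
  + 33.0.0.0/8 (H1) depth=8
  + 241.21.128.0/20 (H3) depth=20
  lookup 153.137.66.127: bits 1 walk d0:-→d1:- -> no-route
  lookup 97.9.112.150: bits 0 walk d0:-→d1:- -> no-route
  del 241.21.128.0/20 (clear depth 20)
  + 0.0.0.0/0 (H0) depth=0
  + 0.0.0.0/0 (H0) depth=0
  + 33.194.110.28/32 (H5) depth=32
  lookup 33.194.110.28: bits 00100001110000100110111000011100 walk d0:H0→d1:-→d2:-→d3:-→d4:-→d5:-→d6:-→d7:-→d8:H1→d9:-→d10:-→d11:-→d12:-→d13:-→d14:-→d15:-→d16:-→d17:-→d18:-→d19:-→d20:-→d21:-→d22:-→d23:-→d24:H1→d25:-→d26:-→d27:-→d28:-→d29:-→d30:-→d31:-→d32:H5 -> H5
  + 241.21.142.96/28 (H2) depth=28
  lookup 238.103.135.231: bits 111 walk d0:H0→d1:-→d2:-→d3:- -> H0
  + 241.21.142.64/26 (H1) depth=26
  + 33.194.96.0/20 (H2) depth=20
  + 241.0.0.0/8 (H2) depth=8
  del 241.0.0.0/8 (clear depth 8)
  + 33.194.110.28/32 (H1) depth=32
  lookup 33.194.110.28: bits 00100001110000100110111000011100 walk d0:H0→d1:-→d2:-→d3:-→d4:-→d5:-→d6:-→d7:-→d8:H1→d9:-→d10:-→d11:-→d12:-→d13:-→d14:-→d15:-→d16:-→d17:-→d18:-→d19:-→d20:H2→d21:-→d22:-→d23:-→d24:H1→d25:-→d26:-→d27:-→d28:-→d29:-→d30:-→d31:-→d32:H1 -> H1
  lookup 33.194.110.20: bits 0010000111000010011011100001 walk d0:H0→d1:-→d2:-→d3:-→d4:-→d5:-→d6:-→d7:-→d8:H1→d9:-→d10:-→d11:-→d12:-→d13:-→d14:-→d15:-→d16:-→d17:-→d18:-→d19:-→d20:H2→d21:-→d22:-→d23:-→d24:H1→d25:-→d26:-→d27:-→d28:- -> H1
  del 241.21.142.64/26 (clear depth 26)
  + 192.0.0.0/2 (H3) depth=2
  lookup 241.21.142.107: bits 1111000100010101100011100110 walk d0:H0→d1:-→d2:H3→d3:-→d4:-→d5:-→d6:-→d7:-→d8:-→d9:-→d10:-→d11:-→d12:-→d13:-→d14:-→d15:-→d16:-→d17:-→d18:-→d19:-→d20:-→d21:-→d22:-→d23:-→d24:-→d25:-→d26:-→d27:-→d28:H2 -> H2
  lookup 33.194.96.70: bits 00100001110000100110 walk d0:H0→d1:-→d2:-→d3:-→d4:-→d5:-→d6:-→d7:-→d8:H1→d9:-→d10:-→d11:-→d12:-→d13:-→d14:-→d15:-→d16:-→d17:-→d18:-→d19:-→d20:H2 -> H2
  lookup 192.9.13.253: bits 11 walk d0:H0→d1:-→d2:H3 -> H3
  del 33.0.0.0/8 (clear depth 8)
  + 241.16.0.0/12 (H2) depth=12
  lookup 33.194.110.205: bits 001000011100001001101110 walk d0:H0→d1:-→d2:-→d3:-→d4:-→d5:-→d6:-→d7:-→d8:-→d9:-→d10:-→d11:-→d12:-→d13:-→d14:-→d15:-→d16:-→d17:-→d18:-→d19:-→d20:H2→d21:-→d22:-→d23:-→d24:H1 -> H1
  lookup 18.80.8.254: bits 00 walk d0:H0→d1:-→d2:- -> H0
  + 241.21.142.0/24 (H3) depth=24

== LOOKUPS ==
["no-route","no-route","H5","H0","H1","H1","H2","H2","H3","H1","H0"]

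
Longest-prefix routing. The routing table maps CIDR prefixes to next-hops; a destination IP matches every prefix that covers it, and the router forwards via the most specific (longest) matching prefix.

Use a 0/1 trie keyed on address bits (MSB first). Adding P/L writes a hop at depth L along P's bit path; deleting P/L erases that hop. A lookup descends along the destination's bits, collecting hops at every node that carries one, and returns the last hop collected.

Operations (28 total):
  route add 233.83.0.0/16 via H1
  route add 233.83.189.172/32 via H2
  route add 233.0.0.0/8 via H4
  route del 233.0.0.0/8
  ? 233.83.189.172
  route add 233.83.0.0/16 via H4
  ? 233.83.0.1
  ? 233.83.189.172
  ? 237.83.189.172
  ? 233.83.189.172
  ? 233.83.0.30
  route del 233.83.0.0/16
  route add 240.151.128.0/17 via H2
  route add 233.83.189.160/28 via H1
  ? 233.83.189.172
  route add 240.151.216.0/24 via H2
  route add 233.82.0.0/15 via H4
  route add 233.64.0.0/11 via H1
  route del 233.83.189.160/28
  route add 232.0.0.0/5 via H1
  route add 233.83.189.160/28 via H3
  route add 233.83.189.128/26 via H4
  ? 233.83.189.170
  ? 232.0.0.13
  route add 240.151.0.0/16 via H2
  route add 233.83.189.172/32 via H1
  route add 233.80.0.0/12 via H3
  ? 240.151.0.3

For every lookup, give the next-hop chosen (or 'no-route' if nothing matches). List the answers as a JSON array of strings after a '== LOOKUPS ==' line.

Process each operation:
  + 233.83.0.0/16 (H1) depth=16
  + 233.83.189.172/32 (H2) depth=32
  + 233.0.0.0/8 (H4) depth=8
  del 233.0.0.0/8 (clear depth 8)
  ? 233.83.189.172  path d0:-→d1:-→d2:-→d3:-→d4:-→d5:-→d6:-→d7:-→d8:-→d9:-→d10:-→d11:-→d12:-→d13:-→d14:-→d15:-→d16:H1→d17:-→d18:-→d19:-→d20:-→d21:-→d22:-→d23:-→d24:-→d25:-→d26:-→d27:-→d28:-→d29:-→d30:-→d31:-→d32:H2  best=H2
  + 233.83.0.0/16 (H4) depth=16
  ? 233.83.0.1  path d0:-→d1:-→d2:-→d3:-→d4:-→d5:-→d6:-→d7:-→d8:-→d9:-→d10:-→d11:-→d12:-→d13:-→d14:-→d15:-→d16:H4  best=H4
  ? 233.83.189.172  path d0:-→d1:-→d2:-→d3:-→d4:-→d5:-→d6:-→d7:-→d8:-→d9:-→d10:-→d11:-→d12:-→d13:-→d14:-→d15:-→d16:H4→d17:-→d18:-→d19:-→d20:-→d21:-→d22:-→d23:-→d24:-→d25:-→d26:-→d27:-→d28:-→d29:-→d30:-→d31:-→d32:H2  best=H2
  ? 237.83.189.172  path d0:-→d1:-→d2:-→d3:-→d4:-→d5:-  best=no-route
  ? 233.83.189.172  path d0:-→d1:-→d2:-→d3:-→d4:-→d5:-→d6:-→d7:-→d8:-→d9:-→d10:-→d11:-→d12:-→d13:-→d14:-→d15:-→d16:H4→d17:-→d18:-→d19:-→d20:-→d21:-→d22:-→d23:-→d24:-→d25:-→d26:-→d27:-→d28:-→d29:-→d30:-→d31:-→d32:H2  best=H2
  ? 233.83.0.30  path d0:-→d1:-→d2:-→d3:-→d4:-→d5:-→d6:-→d7:-→d8:-→d9:-→d10:-→d11:-→d12:-→d13:-→d14:-→d15:-→d16:H4  best=H4
  del 233.83.0.0/16 (clear depth 16)
  + 240.151.128.0/17 (H2) depth=17
  + 233.83.189.160/28 (H1) depth=28
  ? 233.83.189.172  path d0:-→d1:-→d2:-→d3:-→d4:-→d5:-→d6:-→d7:-→d8:-→d9:-→d10:-→d11:-→d12:-→d13:-→d14:-→d15:-→d16:-→d17:-→d18:-→d19:-→d20:-→d21:-→d22:-→d23:-→d24:-→d25:-→d26:-→d27:-→d28:H1→d29:-→d30:-→d31:-→d32:H2  best=H2
  + 240.151.216.0/24 (H2) depth=24
  + 233.82.0.0/15 (H4) depth=15
  + 233.64.0.0/11 (H1) depth=11
  del 233.83.189.160/28 (clear depth 28)
  + 232.0.0.0/5 (H1) depth=5
  + 233.83.189.160/28 (H3) depth=28
  + 233.83.189.128/26 (H4) depth=26
  ? 233.83.189.170  path d0:-→d1:-→d2:-→d3:-→d4:-→d5:H1→d6:-→d7:-→d8:-→d9:-→d10:-→d11:H1→d12:-→d13:-→d14:-→d15:H4→d16:-→d17:-→d18:-→d19:-→d20:-→d21:-→d22:-→d23:-→d24:-→d25:-→d26:H4→d27:-→d28:H3→d29:-  best=H3
  ? 232.0.0.13  path d0:-→d1:-→d2:-→d3:-→d4:-→d5:H1→d6:-→d7:-  best=H1
  + 240.151.0.0/16 (H2) depth=16
  + 233.83.189.172/32 (H1) depth=32
  + 233.80.0.0/12 (H3) depth=12
  ? 240.151.0.3  path d0:-→d1:-→d2:-→d3:-→d4:-→d5:-→d6:-→d7:-→d8:-→d9:-→d10:-→d11:-→d12:-→d13:-→d14:-→d15:-→d16:H2  best=H2

== LOOKUPS ==
["H2","H4","H2","no-route","H2","H4","H2","H3","H1","H2"]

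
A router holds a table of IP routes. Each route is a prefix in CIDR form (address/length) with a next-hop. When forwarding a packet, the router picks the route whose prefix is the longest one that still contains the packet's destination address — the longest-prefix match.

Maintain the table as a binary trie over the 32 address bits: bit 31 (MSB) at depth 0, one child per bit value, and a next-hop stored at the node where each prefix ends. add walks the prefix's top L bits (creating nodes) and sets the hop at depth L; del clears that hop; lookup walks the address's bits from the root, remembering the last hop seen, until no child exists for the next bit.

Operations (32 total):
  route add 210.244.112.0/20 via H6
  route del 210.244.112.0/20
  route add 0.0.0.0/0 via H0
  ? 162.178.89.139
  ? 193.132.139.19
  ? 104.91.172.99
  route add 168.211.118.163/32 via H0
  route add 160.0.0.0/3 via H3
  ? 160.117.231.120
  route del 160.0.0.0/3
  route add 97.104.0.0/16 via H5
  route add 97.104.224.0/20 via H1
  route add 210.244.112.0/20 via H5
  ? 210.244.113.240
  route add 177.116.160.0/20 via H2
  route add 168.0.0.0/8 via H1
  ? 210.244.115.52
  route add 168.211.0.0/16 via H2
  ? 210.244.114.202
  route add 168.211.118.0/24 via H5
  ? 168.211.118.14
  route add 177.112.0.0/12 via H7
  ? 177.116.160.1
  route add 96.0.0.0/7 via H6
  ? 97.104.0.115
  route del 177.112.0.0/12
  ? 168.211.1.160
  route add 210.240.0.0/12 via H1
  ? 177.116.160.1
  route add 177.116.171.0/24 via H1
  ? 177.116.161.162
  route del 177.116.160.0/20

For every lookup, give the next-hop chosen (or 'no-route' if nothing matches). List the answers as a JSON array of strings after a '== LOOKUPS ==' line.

Trace:
  add 210.244.112.0/20 -> H6 at depth 20
  - 210.244.112.0/20 clear@20
  add 0.0.0.0/0 -> H0 at depth 0
  Q 162.178.89.139: descend 1 ; hops seen [H0] ; pick H0
  Q 193.132.139.19: descend 110 ; hops seen [H0] ; pick H0
  Q 104.91.172.99: descend ε ; hops seen [H0] ; pick H0
  add 168.211.118.163/32 -> H0 at depth 32
  add 160.0.0.0/3 -> H3 at depth 3
  Q 160.117.231.120: descend 1010 ; hops seen [H0,H3] ; pick H3
  - 160.0.0.0/3 clear@3
  add 97.104.0.0/16 -> H5 at depth 16
  add 97.104.224.0/20 -> H1 at depth 20
  add 210.244.112.0/20 -> H5 at depth 20
  Q 210.244.113.240: descend 11010010111101000111 ; hops seen [H0,H5] ; pick H5
  add 177.116.160.0/20 -> H2 at depth 20
  add 168.0.0.0/8 -> H1 at depth 8
  Q 210.244.115.52: descend 11010010111101000111 ; hops seen [H0,H5] ; pick H5
  add 168.211.0.0/16 -> H2 at depth 16
  Q 210.244.114.202: descend 11010010111101000111 ; hops seen [H0,H5] ; pick H5
  add 168.211.118.0/24 -> H5 at depth 24
  Q 168.211.118.14: descend 101010001101001101110110 ; hops seen [H0,H1,H2,H5] ; pick H5
  add 177.112.0.0/12 -> H7 at depth 12
  Q 177.116.160.1: descend 10110001011101001010 ; hops seen [H0,H7,H2] ; pick H2
  add 96.0.0.0/7 -> H6 at depth 7
  Q 97.104.0.115: descend 0110000101101000 ; hops seen [H0,H6,H5] ; pick H5
  - 177.112.0.0/12 clear@12
  Q 168.211.1.160: descend 10101000110100110 ; hops seen [H0,H1,H2] ; pick H2
  add 210.240.0.0/12 -> H1 at depth 12
  Q 177.116.160.1: descend 10110001011101001010 ; hops seen [H0,H2] ; pick H2
  add 177.116.171.0/24 -> H1 at depth 24
  Q 177.116.161.162: descend 10110001011101001010 ; hops seen [H0,H2] ; pick H2
  - 177.116.160.0/20 clear@20

== LOOKUPS ==
["H0","H0","H0","H3","H5","H5","H5","H5","H2","H5","H2","H2","H2"]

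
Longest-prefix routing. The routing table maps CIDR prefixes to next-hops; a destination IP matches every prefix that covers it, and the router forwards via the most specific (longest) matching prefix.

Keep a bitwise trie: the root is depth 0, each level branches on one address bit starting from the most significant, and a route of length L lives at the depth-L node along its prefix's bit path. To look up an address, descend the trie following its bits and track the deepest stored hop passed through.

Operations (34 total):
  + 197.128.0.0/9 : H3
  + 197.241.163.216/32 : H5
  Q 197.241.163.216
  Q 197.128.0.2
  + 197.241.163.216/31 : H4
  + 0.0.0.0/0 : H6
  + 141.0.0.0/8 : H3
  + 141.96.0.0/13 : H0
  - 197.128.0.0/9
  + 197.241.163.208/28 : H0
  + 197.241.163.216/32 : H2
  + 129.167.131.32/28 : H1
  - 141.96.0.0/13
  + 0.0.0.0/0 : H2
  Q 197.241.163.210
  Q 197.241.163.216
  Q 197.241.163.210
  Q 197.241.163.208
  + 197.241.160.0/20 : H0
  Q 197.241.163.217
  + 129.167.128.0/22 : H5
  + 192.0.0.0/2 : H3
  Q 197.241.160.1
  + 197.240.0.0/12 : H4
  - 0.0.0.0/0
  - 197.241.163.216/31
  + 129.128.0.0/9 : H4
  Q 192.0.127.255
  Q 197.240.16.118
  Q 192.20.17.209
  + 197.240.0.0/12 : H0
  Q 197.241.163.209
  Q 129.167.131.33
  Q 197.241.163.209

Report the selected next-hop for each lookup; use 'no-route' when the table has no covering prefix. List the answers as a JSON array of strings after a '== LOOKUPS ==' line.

Process each operation:
  add 197.128.0.0/9 -> H3 at depth 9
  add 197.241.163.216/32 -> H5 at depth 32
  ? 197.241.163.216  path d0:-→d1:-→d2:-→d3:-→d4:-→d5:-→d6:-→d7:-→d8:-→d9:H3→d10:-→d11:-→d12:-→d13:-→d14:-→d15:-→d16:-→d17:-→d18:-→d19:-→d20:-→d21:-→d22:-→d23:-→d24:-→d25:-→d26:-→d27:-→d28:-→d29:-→d30:-→d31:-→d32:H5  best=H5
  ? 197.128.0.2  path d0:-→d1:-→d2:-→d3:-→d4:-→d5:-→d6:-→d7:-→d8:-→d9:H3  best=H3
  add 197.241.163.216/31 -> H4 at depth 31
  add 0.0.0.0/0 -> H6 at depth 0
  add 141.0.0.0/8 -> H3 at depth 8
  add 141.96.0.0/13 -> H0 at depth 13
  - 197.128.0.0/9 clear@9
  add 197.241.163.208/28 -> H0 at depth 28
  add 197.241.163.216/32 -> H2 at depth 32
  add 129.167.131.32/28 -> H1 at depth 28
  - 141.96.0.0/13 clear@13
  add 0.0.0.0/0 -> H2 at depth 0
  ? 197.241.163.210  path d0:H2→d1:-→d2:-→d3:-→d4:-→d5:-→d6:-→d7:-→d8:-→d9:-→d10:-→d11:-→d12:-→d13:-→d14:-→d15:-→d16:-→d17:-→d18:-→d19:-→d20:-→d21:-→d22:-→d23:-→d24:-→d25:-→d26:-→d27:-→d28:H0  best=H0
  ? 197.241.163.216  path d0:H2→d1:-→d2:-→d3:-→d4:-→d5:-→d6:-→d7:-→d8:-→d9:-→d10:-→d11:-→d12:-→d13:-→d14:-→d15:-→d16:-→d17:-→d18:-→d19:-→d20:-→d21:-→d22:-→d23:-→d24:-→d25:-→d26:-→d27:-→d28:H0→d29:-→d30:-→d31:H4→d32:H2  best=H2
  ? 197.241.163.210  path d0:H2→d1:-→d2:-→d3:-→d4:-→d5:-→d6:-→d7:-→d8:-→d9:-→d10:-→d11:-→d12:-→d13:-→d14:-→d15:-→d16:-→d17:-→d18:-→d19:-→d20:-→d21:-→d22:-→d23:-→d24:-→d25:-→d26:-→d27:-→d28:H0  best=H0
  ? 197.241.163.208  path d0:H2→d1:-→d2:-→d3:-→d4:-→d5:-→d6:-→d7:-→d8:-→d9:-→d10:-→d11:-→d12:-→d13:-→d14:-→d15:-→d16:-→d17:-→d18:-→d19:-→d20:-→d21:-→d22:-→d23:-→d24:-→d25:-→d26:-→d27:-→d28:H0  best=H0
  add 197.241.160.0/20 -> H0 at depth 20
  ? 197.241.163.217  path d0:H2→d1:-→d2:-→d3:-→d4:-→d5:-→d6:-→d7:-→d8:-→d9:-→d10:-→d11:-→d12:-→d13:-→d14:-→d15:-→d16:-→d17:-→d18:-→d19:-→d20:H0→d21:-→d22:-→d23:-→d24:-→d25:-→d26:-→d27:-→d28:H0→d29:-→d30:-→d31:H4  best=H4
  add 129.167.128.0/22 -> H5 at depth 22
  add 192.0.0.0/2 -> H3 at depth 2
  ? 197.241.160.1  path d0:H2→d1:-→d2:H3→d3:-→d4:-→d5:-→d6:-→d7:-→d8:-→d9:-→d10:-→d11:-→d12:-→d13:-→d14:-→d15:-→d16:-→d17:-→d18:-→d19:-→d20:H0→d21:-→d22:-  best=H0
  add 197.240.0.0/12 -> H4 at depth 12
  - 0.0.0.0/0 clear@0
  - 197.241.163.216/31 clear@31
  add 129.128.0.0/9 -> H4 at depth 9
  ? 192.0.127.255  path d0:-→d1:-→d2:H3→d3:-→d4:-→d5:-  best=H3
  ? 197.240.16.118  path d0:-→d1:-→d2:H3→d3:-→d4:-→d5:-→d6:-→d7:-→d8:-→d9:-→d10:-→d11:-→d12:H4→d13:-→d14:-→d15:-  best=H4
  ? 192.20.17.209  path d0:-→d1:-→d2:H3→d3:-→d4:-→d5:-  best=H3
  add 197.240.0.0/12 -> H0 at depth 12
  ? 197.241.163.209  path d0:-→d1:-→d2:H3→d3:-→d4:-→d5:-→d6:-→d7:-→d8:-→d9:-→d10:-→d11:-→d12:H0→d13:-→d14:-→d15:-→d16:-→d17:-→d18:-→d19:-→d20:H0→d21:-→d22:-→d23:-→d24:-→d25:-→d26:-→d27:-→d28:H0  best=H0
  ? 129.167.131.33  path d0:-→d1:-→d2:-→d3:-→d4:-→d5:-→d6:-→d7:-→d8:-→d9:H4→d10:-→d11:-→d12:-→d13:-→d14:-→d15:-→d16:-→d17:-→d18:-→d19:-→d20:-→d21:-→d22:H5→d23:-→d24:-→d25:-→d26:-→d27:-→d28:H1  best=H1
  ? 197.241.163.209  path d0:-→d1:-→d2:H3→d3:-→d4:-→d5:-→d6:-→d7:-→d8:-→d9:-→d10:-→d11:-→d12:H0→d13:-→d14:-→d15:-→d16:-→d17:-→d18:-→d19:-→d20:H0→d21:-→d22:-→d23:-→d24:-→d25:-→d26:-→d27:-→d28:H0  best=H0

== LOOKUPS ==
["H5","H3","H0","H2","H0","H0","H4","H0","H3","H4","H3","H0","H1","H0"]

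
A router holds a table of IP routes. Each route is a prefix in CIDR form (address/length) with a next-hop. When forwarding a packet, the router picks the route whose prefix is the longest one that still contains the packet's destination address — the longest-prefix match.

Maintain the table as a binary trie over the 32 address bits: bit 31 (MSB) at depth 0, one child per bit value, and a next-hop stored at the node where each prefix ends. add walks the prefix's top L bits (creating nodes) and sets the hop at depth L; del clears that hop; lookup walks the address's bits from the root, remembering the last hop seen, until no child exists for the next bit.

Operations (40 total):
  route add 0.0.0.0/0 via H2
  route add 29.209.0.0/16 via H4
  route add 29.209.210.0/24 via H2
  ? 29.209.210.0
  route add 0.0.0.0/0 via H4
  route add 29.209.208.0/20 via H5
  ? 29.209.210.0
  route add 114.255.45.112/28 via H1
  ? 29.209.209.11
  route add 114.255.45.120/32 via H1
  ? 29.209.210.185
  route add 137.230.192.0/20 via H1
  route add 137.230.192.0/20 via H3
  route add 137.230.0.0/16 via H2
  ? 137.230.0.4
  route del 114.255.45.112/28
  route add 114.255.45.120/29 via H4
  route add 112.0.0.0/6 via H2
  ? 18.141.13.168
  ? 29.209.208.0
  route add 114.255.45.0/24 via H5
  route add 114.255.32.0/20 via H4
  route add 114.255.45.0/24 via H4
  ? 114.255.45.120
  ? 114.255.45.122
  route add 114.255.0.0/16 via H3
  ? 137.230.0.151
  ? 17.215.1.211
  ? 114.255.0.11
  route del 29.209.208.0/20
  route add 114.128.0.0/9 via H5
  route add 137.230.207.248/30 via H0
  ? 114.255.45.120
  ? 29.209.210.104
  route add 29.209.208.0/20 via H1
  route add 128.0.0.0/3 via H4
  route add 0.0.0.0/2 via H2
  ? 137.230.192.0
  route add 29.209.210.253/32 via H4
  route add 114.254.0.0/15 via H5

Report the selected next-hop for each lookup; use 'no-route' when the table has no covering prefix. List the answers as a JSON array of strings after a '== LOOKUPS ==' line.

Process each operation:
  + 0.0.0.0/0 (H2) depth=0
  + 29.209.0.0/16 (H4) depth=16
  + 29.209.210.0/24 (H2) depth=24
  Q 29.209.210.0: descend 000111011101000111010010 ; hops seen [H2,H4,H2] ; pick H2
  + 0.0.0.0/0 (H4) depth=0
  + 29.209.208.0/20 (H5) depth=20
  Q 29.209.210.0: descend 000111011101000111010010 ; hops seen [H4,H4,H5,H2] ; pick H2
  + 114.255.45.112/28 (H1) depth=28
  Q 29.209.209.11: descend 0001110111010001110100 ; hops seen [H4,H4,H5] ; pick H5
  + 114.255.45.120/32 (H1) depth=32
  Q 29.209.210.185: descend 000111011101000111010010 ; hops seen [H4,H4,H5,H2] ; pick H2
  + 137.230.192.0/20 (H1) depth=20
  + 137.230.192.0/20 (H3) depth=20
  + 137.230.0.0/16 (H2) depth=16
  Q 137.230.0.4: descend 1000100111100110 ; hops seen [H4,H2] ; pick H2
  del 114.255.45.112/28 (clear depth 28)
  + 114.255.45.120/29 (H4) depth=29
  + 112.0.0.0/6 (H2) depth=6
  Q 18.141.13.168: descend 0001 ; hops seen [H4] ; pick H4
  Q 29.209.208.0: descend 0001110111010001110100 ; hops seen [H4,H4,H5] ; pick H5
  + 114.255.45.0/24 (H5) depth=24
  + 114.255.32.0/20 (H4) depth=20
  + 114.255.45.0/24 (H4) depth=24
  Q 114.255.45.120: descend 01110010111111110010110101111000 ; hops seen [H4,H2,H4,H4,H4,H1] ; pick H1
  Q 114.255.45.122: descend 011100101111111100101101011110 ; hops seen [H4,H2,H4,H4,H4] ; pick H4
  + 114.255.0.0/16 (H3) depth=16
  Q 137.230.0.151: descend 1000100111100110 ; hops seen [H4,H2] ; pick H2
  Q 17.215.1.211: descend 0001 ; hops seen [H4] ; pick H4
  Q 114.255.0.11: descend 011100101111111100 ; hops seen [H4,H2,H3] ; pick H3
  del 29.209.208.0/20 (clear depth 20)
  + 114.128.0.0/9 (H5) depth=9
  + 137.230.207.248/30 (H0) depth=30
  Q 114.255.45.120: descend 01110010111111110010110101111000 ; hops seen [H4,H2,H5,H3,H4,H4,H4,H1] ; pick H1
  Q 29.209.210.104: descend 000111011101000111010010 ; hops seen [H4,H4,H2] ; pick H2
  + 29.209.208.0/20 (H1) depth=20
  + 128.0.0.0/3 (H4) depth=3
  + 0.0.0.0/2 (H2) depth=2
  Q 137.230.192.0: descend 10001001111001101100 ; hops seen [H4,H4,H2,H3] ; pick H3
  + 29.209.210.253/32 (H4) depth=32
  + 114.254.0.0/15 (H5) depth=15

== LOOKUPS ==
["H2","H2","H5","H2","H2","H4","H5","H1","H4","H2","H4","H3","H1","H2","H3"]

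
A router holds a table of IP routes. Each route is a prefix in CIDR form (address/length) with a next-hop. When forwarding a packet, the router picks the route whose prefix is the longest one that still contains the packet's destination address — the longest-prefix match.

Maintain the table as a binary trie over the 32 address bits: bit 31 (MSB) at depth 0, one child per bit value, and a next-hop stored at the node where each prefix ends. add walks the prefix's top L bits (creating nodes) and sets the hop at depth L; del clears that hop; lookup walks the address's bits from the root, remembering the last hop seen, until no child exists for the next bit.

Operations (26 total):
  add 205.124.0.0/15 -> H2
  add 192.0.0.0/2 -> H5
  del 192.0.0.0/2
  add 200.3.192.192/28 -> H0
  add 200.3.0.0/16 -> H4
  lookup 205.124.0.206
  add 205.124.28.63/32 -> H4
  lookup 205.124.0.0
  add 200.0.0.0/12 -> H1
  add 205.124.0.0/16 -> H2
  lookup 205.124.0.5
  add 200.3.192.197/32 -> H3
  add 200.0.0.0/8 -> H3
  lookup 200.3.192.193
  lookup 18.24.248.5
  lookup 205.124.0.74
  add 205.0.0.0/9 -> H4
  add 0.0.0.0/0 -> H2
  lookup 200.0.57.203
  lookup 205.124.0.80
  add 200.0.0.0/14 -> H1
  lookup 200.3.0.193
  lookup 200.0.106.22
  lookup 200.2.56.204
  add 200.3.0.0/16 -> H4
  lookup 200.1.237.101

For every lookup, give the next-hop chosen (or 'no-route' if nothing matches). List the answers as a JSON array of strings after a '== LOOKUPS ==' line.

Apply in order:
  add 205.124.0.0/15 -> H2 at depth 15
  add 192.0.0.0/2 -> H5 at depth 2
  del 192.0.0.0/2 (clear depth 2)
  add 200.3.192.192/28 -> H0 at depth 28
  add 200.3.0.0/16 -> H4 at depth 16
  Q 205.124.0.206: descend 110011010111110 ; hops seen [H2] ; pick H2
  add 205.124.28.63/32 -> H4 at depth 32
  Q 205.124.0.0: descend 1100110101111100000 ; hops seen [H2] ; pick H2
  add 200.0.0.0/12 -> H1 at depth 12
  add 205.124.0.0/16 -> H2 at depth 16
  Q 205.124.0.5: descend 1100110101111100000 ; hops seen [H2,H2] ; pick H2
  add 200.3.192.197/32 -> H3 at depth 32
  add 200.0.0.0/8 -> H3 at depth 8
  Q 200.3.192.193: descend 11001000000000111100000011000 ; hops seen [H3,H1,H4,H0] ; pick H0
  Q 18.24.248.5: descend ε ; hops seen [∅] ; pick no-route
  Q 205.124.0.74: descend 1100110101111100000 ; hops seen [H2,H2] ; pick H2
  add 205.0.0.0/9 -> H4 at depth 9
  add 0.0.0.0/0 -> H2 at depth 0
  Q 200.0.57.203: descend 11001000000000 ; hops seen [H2,H3,H1] ; pick H1
  Q 205.124.0.80: descend 1100110101111100000 ; hops seen [H2,H4,H2,H2] ; pick H2
  add 200.0.0.0/14 -> H1 at depth 14
  Q 200.3.0.193: descend 1100100000000011 ; hops seen [H2,H3,H1,H1,H4] ; pick H4
  Q 200.0.106.22: descend 11001000000000 ; hops seen [H2,H3,H1,H1] ; pick H1
  Q 200.2.56.204: descend 110010000000001 ; hops seen [H2,H3,H1,H1] ; pick H1
  add 200.3.0.0/16 -> H4 at depth 16
  Q 200.1.237.101: descend 11001000000000 ; hops seen [H2,H3,H1,H1] ; pick H1

== LOOKUPS ==
["H2","H2","H2","H0","no-route","H2","H1","H2","H4","H1","H1","H1"]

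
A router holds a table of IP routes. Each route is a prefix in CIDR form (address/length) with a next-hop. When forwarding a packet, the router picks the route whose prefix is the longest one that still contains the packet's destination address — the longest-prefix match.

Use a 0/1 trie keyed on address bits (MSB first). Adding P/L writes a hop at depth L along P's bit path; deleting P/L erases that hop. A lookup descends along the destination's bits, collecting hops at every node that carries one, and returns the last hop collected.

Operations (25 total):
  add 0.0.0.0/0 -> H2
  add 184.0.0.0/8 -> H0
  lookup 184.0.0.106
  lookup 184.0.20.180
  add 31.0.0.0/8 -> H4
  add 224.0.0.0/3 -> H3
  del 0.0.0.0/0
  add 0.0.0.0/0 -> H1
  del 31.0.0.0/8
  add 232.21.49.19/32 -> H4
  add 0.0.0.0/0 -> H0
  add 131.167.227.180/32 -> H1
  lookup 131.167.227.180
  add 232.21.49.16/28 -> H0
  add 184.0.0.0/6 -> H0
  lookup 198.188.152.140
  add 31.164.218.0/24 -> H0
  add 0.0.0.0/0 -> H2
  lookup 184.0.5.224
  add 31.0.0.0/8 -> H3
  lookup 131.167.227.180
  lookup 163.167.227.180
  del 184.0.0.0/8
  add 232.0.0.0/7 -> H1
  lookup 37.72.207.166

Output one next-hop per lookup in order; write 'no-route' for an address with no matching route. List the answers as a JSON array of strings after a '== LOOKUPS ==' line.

Trace:
  + 0.0.0.0/0 (H2) depth=0
  + 184.0.0.0/8 (H0) depth=8
  lookup 184.0.0.106: bits 10111000 walk d0:H2→d1:-→d2:-→d3:-→d4:-→d5:-→d6:-→d7:-→d8:H0 -> H0
  lookup 184.0.20.180: bits 10111000 walk d0:H2→d1:-→d2:-→d3:-→d4:-→d5:-→d6:-→d7:-→d8:H0 -> H0
  + 31.0.0.0/8 (H4) depth=8
  + 224.0.0.0/3 (H3) depth=3
  del 0.0.0.0/0 (clear depth 0)
  + 0.0.0.0/0 (H1) depth=0
  del 31.0.0.0/8 (clear depth 8)
  + 232.21.49.19/32 (H4) depth=32
  + 0.0.0.0/0 (H0) depth=0
  + 131.167.227.180/32 (H1) depth=32
  lookup 131.167.227.180: bits 10000011101001111110001110110100 walk d0:H0→d1:-→d2:-→d3:-→d4:-→d5:-→d6:-→d7:-→d8:-→d9:-→d10:-→d11:-→d12:-→d13:-→d14:-→d15:-→d16:-→d17:-→d18:-→d19:-→d20:-→d21:-→d22:-→d23:-→d24:-→d25:-→d26:-→d27:-→d28:-→d29:-→d30:-→d31:-→d32:H1 -> H1
  + 232.21.49.16/28 (H0) depth=28
  + 184.0.0.0/6 (H0) depth=6
  lookup 198.188.152.140: bits 11 walk d0:H0→d1:-→d2:- -> H0
  + 31.164.218.0/24 (H0) depth=24
  + 0.0.0.0/0 (H2) depth=0
  lookup 184.0.5.224: bits 10111000 walk d0:H2→d1:-→d2:-→d3:-→d4:-→d5:-→d6:H0→d7:-→d8:H0 -> H0
  + 31.0.0.0/8 (H3) depth=8
  lookup 131.167.227.180: bits 10000011101001111110001110110100 walk d0:H2→d1:-→d2:-→d3:-→d4:-→d5:-→d6:-→d7:-→d8:-→d9:-→d10:-→d11:-→d12:-→d13:-→d14:-→d15:-→d16:-→d17:-→d18:-→d19:-→d20:-→d21:-→d22:-→d23:-→d24:-→d25:-→d26:-→d27:-→d28:-→d29:-→d30:-→d31:-→d32:H1 -> H1
  lookup 163.167.227.180: bits 101 walk d0:H2→d1:-→d2:-→d3:- -> H2
  del 184.0.0.0/8 (clear depth 8)
  + 232.0.0.0/7 (H1) depth=7
  lookup 37.72.207.166: bits 00 walk d0:H2→d1:-→d2:- -> H2

== LOOKUPS ==
["H0","H0","H1","H0","H0","H1","H2","H2"]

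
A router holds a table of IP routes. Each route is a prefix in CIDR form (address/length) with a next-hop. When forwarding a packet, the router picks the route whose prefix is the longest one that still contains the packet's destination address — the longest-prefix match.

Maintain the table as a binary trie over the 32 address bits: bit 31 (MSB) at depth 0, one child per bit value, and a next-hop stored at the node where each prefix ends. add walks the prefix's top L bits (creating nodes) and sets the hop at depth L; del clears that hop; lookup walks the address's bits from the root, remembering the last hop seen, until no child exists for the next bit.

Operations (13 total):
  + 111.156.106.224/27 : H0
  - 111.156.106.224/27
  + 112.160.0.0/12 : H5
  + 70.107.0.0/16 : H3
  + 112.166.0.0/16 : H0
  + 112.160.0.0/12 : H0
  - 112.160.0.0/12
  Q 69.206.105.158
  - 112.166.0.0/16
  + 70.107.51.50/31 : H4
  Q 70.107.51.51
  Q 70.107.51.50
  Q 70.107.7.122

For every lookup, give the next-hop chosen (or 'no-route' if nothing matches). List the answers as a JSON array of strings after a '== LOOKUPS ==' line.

Apply in order:
  add 111.156.106.224/27 -> H0 at depth 27
  del 111.156.106.224/27 (clear depth 27)
  add 112.160.0.0/12 -> H5 at depth 12
  add 70.107.0.0/16 -> H3 at depth 16
  add 112.166.0.0/16 -> H0 at depth 16
  add 112.160.0.0/12 -> H0 at depth 12
  del 112.160.0.0/12 (clear depth 12)
  lookup 69.206.105.158: bits 010001 walk d0:-→d1:-→d2:-→d3:-→d4:-→d5:-→d6:- -> no-route
  del 112.166.0.0/16 (clear depth 16)
  add 70.107.51.50/31 -> H4 at depth 31
  lookup 70.107.51.51: bits 0100011001101011001100110011001 walk d0:-→d1:-→d2:-→d3:-→d4:-→d5:-→d6:-→d7:-→d8:-→d9:-→d10:-→d11:-→d12:-→d13:-→d14:-→d15:-→d16:H3→d17:-→d18:-→d19:-→d20:-→d21:-→d22:-→d23:-→d24:-→d25:-→d26:-→d27:-→d28:-→d29:-→d30:-→d31:H4 -> H4
  lookup 70.107.51.50: bits 0100011001101011001100110011001 walk d0:-→d1:-→d2:-→d3:-→d4:-→d5:-→d6:-→d7:-→d8:-→d9:-→d10:-→d11:-→d12:-→d13:-→d14:-→d15:-→d16:H3→d17:-→d18:-→d19:-→d20:-→d21:-→d22:-→d23:-→d24:-→d25:-→d26:-→d27:-→d28:-→d29:-→d30:-→d31:H4 -> H4
  lookup 70.107.7.122: bits 010001100110101100 walk d0:-→d1:-→d2:-→d3:-→d4:-→d5:-→d6:-→d7:-→d8:-→d9:-→d10:-→d11:-→d12:-→d13:-→d14:-→d15:-→d16:H3→d17:-→d18:- -> H3

== LOOKUPS ==
["no-route","H4","H4","H3"]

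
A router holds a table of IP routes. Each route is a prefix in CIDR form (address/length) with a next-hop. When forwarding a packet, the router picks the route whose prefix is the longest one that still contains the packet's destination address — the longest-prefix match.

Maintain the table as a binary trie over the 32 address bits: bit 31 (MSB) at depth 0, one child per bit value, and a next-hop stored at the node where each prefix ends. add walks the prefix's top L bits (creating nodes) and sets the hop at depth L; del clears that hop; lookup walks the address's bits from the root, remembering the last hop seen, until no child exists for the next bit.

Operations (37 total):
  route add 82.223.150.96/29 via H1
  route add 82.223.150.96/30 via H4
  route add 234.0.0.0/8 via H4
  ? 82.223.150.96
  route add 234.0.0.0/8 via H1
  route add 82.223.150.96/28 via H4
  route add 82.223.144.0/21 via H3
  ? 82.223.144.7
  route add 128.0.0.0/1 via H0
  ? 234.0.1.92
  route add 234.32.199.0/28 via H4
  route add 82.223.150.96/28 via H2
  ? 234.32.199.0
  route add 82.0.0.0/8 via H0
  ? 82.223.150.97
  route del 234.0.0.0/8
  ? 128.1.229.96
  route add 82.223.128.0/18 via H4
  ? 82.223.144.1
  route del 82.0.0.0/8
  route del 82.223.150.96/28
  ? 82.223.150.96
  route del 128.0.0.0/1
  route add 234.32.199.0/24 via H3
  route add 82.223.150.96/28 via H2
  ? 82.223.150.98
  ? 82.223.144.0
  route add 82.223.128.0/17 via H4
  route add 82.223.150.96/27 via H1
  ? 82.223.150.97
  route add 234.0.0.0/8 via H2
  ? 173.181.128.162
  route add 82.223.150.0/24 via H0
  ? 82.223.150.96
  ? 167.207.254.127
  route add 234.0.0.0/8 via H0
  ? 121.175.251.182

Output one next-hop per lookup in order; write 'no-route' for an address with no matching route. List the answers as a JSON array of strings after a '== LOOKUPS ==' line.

Process each operation:
  + 82.223.150.96/29 (H1) depth=29
  + 82.223.150.96/30 (H4) depth=30
  + 234.0.0.0/8 (H4) depth=8
  lookup 82.223.150.96: bits 010100101101111110010110011000 walk d0:-→d1:-→d2:-→d3:-→d4:-→d5:-→d6:-→d7:-→d8:-→d9:-→d10:-→d11:-→d12:-→d13:-→d14:-→d15:-→d16:-→d17:-→d18:-→d19:-→d20:-→d21:-→d22:-→d23:-→d24:-→d25:-→d26:-→d27:-→d28:-→d29:H1→d30:H4 -> H4
  + 234.0.0.0/8 (H1) depth=8
  + 82.223.150.96/28 (H4) depth=28
  + 82.223.144.0/21 (H3) depth=21
  lookup 82.223.144.7: bits 010100101101111110010 walk d0:-→d1:-→d2:-→d3:-→d4:-→d5:-→d6:-→d7:-→d8:-→d9:-→d10:-→d11:-→d12:-→d13:-→d14:-→d15:-→d16:-→d17:-→d18:-→d19:-→d20:-→d21:H3 -> H3
  + 128.0.0.0/1 (H0) depth=1
  lookup 234.0.1.92: bits 11101010 walk d0:-→d1:H0→d2:-→d3:-→d4:-→d5:-→d6:-→d7:-→d8:H1 -> H1
  + 234.32.199.0/28 (H4) depth=28
  + 82.223.150.96/28 (H2) depth=28
  lookup 234.32.199.0: bits 1110101000100000110001110000 walk d0:-→d1:H0→d2:-→d3:-→d4:-→d5:-→d6:-→d7:-→d8:H1→d9:-→d10:-→d11:-→d12:-→d13:-→d14:-→d15:-→d16:-→d17:-→d18:-→d19:-→d20:-→d21:-→d22:-→d23:-→d24:-→d25:-→d26:-→d27:-→d28:H4 -> H4
  + 82.0.0.0/8 (H0) depth=8
  lookup 82.223.150.97: bits 010100101101111110010110011000 walk d0:-→d1:-→d2:-→d3:-→d4:-→d5:-→d6:-→d7:-→d8:H0→d9:-→d10:-→d11:-→d12:-→d13:-→d14:-→d15:-→d16:-→d17:-→d18:-→d19:-→d20:-→d21:H3→d22:-→d23:-→d24:-→d25:-→d26:-→d27:-→d28:H2→d29:H1→d30:H4 -> H4
  - 234.0.0.0/8 clear@8
  lookup 128.1.229.96: bits 1 walk d0:-→d1:H0 -> H0
  + 82.223.128.0/18 (H4) depth=18
  lookup 82.223.144.1: bits 010100101101111110010 walk d0:-→d1:-→d2:-→d3:-→d4:-→d5:-→d6:-→d7:-→d8:H0→d9:-→d10:-→d11:-→d12:-→d13:-→d14:-→d15:-→d16:-→d17:-→d18:H4→d19:-→d20:-→d21:H3 -> H3
  - 82.0.0.0/8 clear@8
  - 82.223.150.96/28 clear@28
  lookup 82.223.150.96: bits 010100101101111110010110011000 walk d0:-→d1:-→d2:-→d3:-→d4:-→d5:-→d6:-→d7:-→d8:-→d9:-→d10:-→d11:-→d12:-→d13:-→d14:-→d15:-→d16:-→d17:-→d18:H4→d19:-→d20:-→d21:H3→d22:-→d23:-→d24:-→d25:-→d26:-→d27:-→d28:-→d29:H1→d30:H4 -> H4
  - 128.0.0.0/1 clear@1
  + 234.32.199.0/24 (H3) depth=24
  + 82.223.150.96/28 (H2) depth=28
  lookup 82.223.150.98: bits 010100101101111110010110011000 walk d0:-→d1:-→d2:-→d3:-→d4:-→d5:-→d6:-→d7:-→d8:-→d9:-→d10:-→d11:-→d12:-→d13:-→d14:-→d15:-→d16:-→d17:-→d18:H4→d19:-→d20:-→d21:H3→d22:-→d23:-→d24:-→d25:-→d26:-→d27:-→d28:H2→d29:H1→d30:H4 -> H4
  lookup 82.223.144.0: bits 010100101101111110010 walk d0:-→d1:-→d2:-→d3:-→d4:-→d5:-→d6:-→d7:-→d8:-→d9:-→d10:-→d11:-→d12:-→d13:-→d14:-→d15:-→d16:-→d17:-→d18:H4→d19:-→d20:-→d21:H3 -> H3
  + 82.223.128.0/17 (H4) depth=17
  + 82.223.150.96/27 (H1) depth=27
  lookup 82.223.150.97: bits 010100101101111110010110011000 walk d0:-→d1:-→d2:-→d3:-→d4:-→d5:-→d6:-→d7:-→d8:-→d9:-→d10:-→d11:-→d12:-→d13:-→d14:-→d15:-→d16:-→d17:H4→d18:H4→d19:-→d20:-→d21:H3→d22:-→d23:-→d24:-→d25:-→d26:-→d27:H1→d28:H2→d29:H1→d30:H4 -> H4
  + 234.0.0.0/8 (H2) depth=8
  lookup 173.181.128.162: bits 1 walk d0:-→d1:- -> no-route
  + 82.223.150.0/24 (H0) depth=24
  lookup 82.223.150.96: bits 010100101101111110010110011000 walk d0:-→d1:-→d2:-→d3:-→d4:-→d5:-→d6:-→d7:-→d8:-→d9:-→d10:-→d11:-→d12:-→d13:-→d14:-→d15:-→d16:-→d17:H4→d18:H4→d19:-→d20:-→d21:H3→d22:-→d23:-→d24:H0→d25:-→d26:-→d27:H1→d28:H2→d29:H1→d30:H4 -> H4
  lookup 167.207.254.127: bits 1 walk d0:-→d1:- -> no-route
  + 234.0.0.0/8 (H0) depth=8
  lookup 121.175.251.182: bits 01 walk d0:-→d1:-→d2:- -> no-route

== LOOKUPS ==
["H4","H3","H1","H4","H4","H0","H3","H4","H4","H3","H4","no-route","H4","no-route","no-route"]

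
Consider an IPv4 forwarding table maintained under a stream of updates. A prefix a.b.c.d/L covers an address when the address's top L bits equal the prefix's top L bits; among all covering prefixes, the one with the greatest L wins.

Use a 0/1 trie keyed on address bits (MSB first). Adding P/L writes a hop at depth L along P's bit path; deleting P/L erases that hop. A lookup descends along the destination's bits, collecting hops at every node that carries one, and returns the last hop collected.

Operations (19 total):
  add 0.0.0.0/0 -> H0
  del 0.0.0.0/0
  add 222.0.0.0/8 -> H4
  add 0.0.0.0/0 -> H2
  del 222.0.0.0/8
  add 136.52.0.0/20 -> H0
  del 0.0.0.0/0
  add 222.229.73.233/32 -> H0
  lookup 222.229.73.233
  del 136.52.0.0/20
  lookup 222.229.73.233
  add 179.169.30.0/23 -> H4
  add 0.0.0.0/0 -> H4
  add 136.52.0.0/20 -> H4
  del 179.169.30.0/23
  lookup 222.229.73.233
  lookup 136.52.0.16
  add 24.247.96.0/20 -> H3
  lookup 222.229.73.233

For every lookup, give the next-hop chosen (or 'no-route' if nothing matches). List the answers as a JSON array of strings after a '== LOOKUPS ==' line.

Apply in order:
  + 0.0.0.0/0 (H0) depth=0
  del 0.0.0.0/0 (clear depth 0)
  + 222.0.0.0/8 (H4) depth=8
  + 0.0.0.0/0 (H2) depth=0
  del 222.0.0.0/8 (clear depth 8)
  + 136.52.0.0/20 (H0) depth=20
  del 0.0.0.0/0 (clear depth 0)
  + 222.229.73.233/32 (H0) depth=32
  lookup 222.229.73.233: bits 11011110111001010100100111101001 walk d0:-→d1:-→d2:-→d3:-→d4:-→d5:-→d6:-→d7:-→d8:-→d9:-→d10:-→d11:-→d12:-→d13:-→d14:-→d15:-→d16:-→d17:-→d18:-→d19:-→d20:-→d21:-→d22:-→d23:-→d24:-→d25:-→d26:-→d27:-→d28:-→d29:-→d30:-→d31:-→d32:H0 -> H0
  del 136.52.0.0/20 (clear depth 20)
  lookup 222.229.73.233: bits 11011110111001010100100111101001 walk d0:-→d1:-→d2:-→d3:-→d4:-→d5:-→d6:-→d7:-→d8:-→d9:-→d10:-→d11:-→d12:-→d13:-→d14:-→d15:-→d16:-→d17:-→d18:-→d19:-→d20:-→d21:-→d22:-→d23:-→d24:-→d25:-→d26:-→d27:-→d28:-→d29:-→d30:-→d31:-→d32:H0 -> H0
  + 179.169.30.0/23 (H4) depth=23
  + 0.0.0.0/0 (H4) depth=0
  + 136.52.0.0/20 (H4) depth=20
  del 179.169.30.0/23 (clear depth 23)
  lookup 222.229.73.233: bits 11011110111001010100100111101001 walk d0:H4→d1:-→d2:-→d3:-→d4:-→d5:-→d6:-→d7:-→d8:-→d9:-→d10:-→d11:-→d12:-→d13:-→d14:-→d15:-→d16:-→d17:-→d18:-→d19:-→d20:-→d21:-→d22:-→d23:-→d24:-→d25:-→d26:-→d27:-→d28:-→d29:-→d30:-→d31:-→d32:H0 -> H0
  lookup 136.52.0.16: bits 10001000001101000000 walk d0:H4→d1:-→d2:-→d3:-→d4:-→d5:-→d6:-→d7:-→d8:-→d9:-→d10:-→d11:-→d12:-→d13:-→d14:-→d15:-→d16:-→d17:-→d18:-→d19:-→d20:H4 -> H4
  + 24.247.96.0/20 (H3) depth=20
  lookup 222.229.73.233: bits 11011110111001010100100111101001 walk d0:H4→d1:-→d2:-→d3:-→d4:-→d5:-→d6:-→d7:-→d8:-→d9:-→d10:-→d11:-→d12:-→d13:-→d14:-→d15:-→d16:-→d17:-→d18:-→d19:-→d20:-→d21:-→d22:-→d23:-→d24:-→d25:-→d26:-→d27:-→d28:-→d29:-→d30:-→d31:-→d32:H0 -> H0

== LOOKUPS ==
["H0","H0","H0","H4","H0"]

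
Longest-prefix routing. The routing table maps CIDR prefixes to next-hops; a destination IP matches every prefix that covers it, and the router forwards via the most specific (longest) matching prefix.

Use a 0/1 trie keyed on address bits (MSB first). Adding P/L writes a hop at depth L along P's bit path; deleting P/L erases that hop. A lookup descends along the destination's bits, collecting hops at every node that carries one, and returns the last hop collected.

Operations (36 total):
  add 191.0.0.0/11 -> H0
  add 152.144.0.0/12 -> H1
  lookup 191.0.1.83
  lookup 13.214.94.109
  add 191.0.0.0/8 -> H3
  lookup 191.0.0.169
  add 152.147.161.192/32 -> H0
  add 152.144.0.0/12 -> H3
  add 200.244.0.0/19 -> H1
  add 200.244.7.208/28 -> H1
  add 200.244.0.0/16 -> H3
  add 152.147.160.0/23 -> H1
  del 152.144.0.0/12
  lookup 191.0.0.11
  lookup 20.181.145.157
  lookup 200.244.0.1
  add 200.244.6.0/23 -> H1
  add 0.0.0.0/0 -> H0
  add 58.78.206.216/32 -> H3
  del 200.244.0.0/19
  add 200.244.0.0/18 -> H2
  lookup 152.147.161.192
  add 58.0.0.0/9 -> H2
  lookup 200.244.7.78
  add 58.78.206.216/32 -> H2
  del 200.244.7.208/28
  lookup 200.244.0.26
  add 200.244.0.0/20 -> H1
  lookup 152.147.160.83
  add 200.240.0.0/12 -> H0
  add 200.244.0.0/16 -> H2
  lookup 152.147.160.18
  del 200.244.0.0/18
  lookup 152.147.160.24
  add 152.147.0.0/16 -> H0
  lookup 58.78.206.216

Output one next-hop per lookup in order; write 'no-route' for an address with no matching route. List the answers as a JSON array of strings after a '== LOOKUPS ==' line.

Process each operation:
  + 191.0.0.0/11 (H0) depth=11
  + 152.144.0.0/12 (H1) depth=12
  ? 191.0.1.83  path d0:-→d1:-→d2:-→d3:-→d4:-→d5:-→d6:-→d7:-→d8:-→d9:-→d10:-→d11:H0  best=H0
  ? 13.214.94.109  path d0:-  best=no-route
  + 191.0.0.0/8 (H3) depth=8
  ? 191.0.0.169  path d0:-→d1:-→d2:-→d3:-→d4:-→d5:-→d6:-→d7:-→d8:H3→d9:-→d10:-→d11:H0  best=H0
  + 152.147.161.192/32 (H0) depth=32
  + 152.144.0.0/12 (H3) depth=12
  + 200.244.0.0/19 (H1) depth=19
  + 200.244.7.208/28 (H1) depth=28
  + 200.244.0.0/16 (H3) depth=16
  + 152.147.160.0/23 (H1) depth=23
  del 152.144.0.0/12 (clear depth 12)
  ? 191.0.0.11  path d0:-→d1:-→d2:-→d3:-→d4:-→d5:-→d6:-→d7:-→d8:H3→d9:-→d10:-→d11:H0  best=H0
  ? 20.181.145.157  path d0:-  best=no-route
  ? 200.244.0.1  path d0:-→d1:-→d2:-→d3:-→d4:-→d5:-→d6:-→d7:-→d8:-→d9:-→d10:-→d11:-→d12:-→d13:-→d14:-→d15:-→d16:H3→d17:-→d18:-→d19:H1→d20:-→d21:-  best=H1
  + 200.244.6.0/23 (H1) depth=23
  + 0.0.0.0/0 (H0) depth=0
  + 58.78.206.216/32 (H3) depth=32
  del 200.244.0.0/19 (clear depth 19)
  + 200.244.0.0/18 (H2) depth=18
  ? 152.147.161.192  path d0:H0→d1:-→d2:-→d3:-→d4:-→d5:-→d6:-→d7:-→d8:-→d9:-→d10:-→d11:-→d12:-→d13:-→d14:-→d15:-→d16:-→d17:-→d18:-→d19:-→d20:-→d21:-→d22:-→d23:H1→d24:-→d25:-→d26:-→d27:-→d28:-→d29:-→d30:-→d31:-→d32:H0  best=H0
  + 58.0.0.0/9 (H2) depth=9
  ? 200.244.7.78  path d0:H0→d1:-→d2:-→d3:-→d4:-→d5:-→d6:-→d7:-→d8:-→d9:-→d10:-→d11:-→d12:-→d13:-→d14:-→d15:-→d16:H3→d17:-→d18:H2→d19:-→d20:-→d21:-→d22:-→d23:H1→d24:-  best=H1
  + 58.78.206.216/32 (H2) depth=32
  del 200.244.7.208/28 (clear depth 28)
  ? 200.244.0.26  path d0:H0→d1:-→d2:-→d3:-→d4:-→d5:-→d6:-→d7:-→d8:-→d9:-→d10:-→d11:-→d12:-→d13:-→d14:-→d15:-→d16:H3→d17:-→d18:H2→d19:-→d20:-→d21:-  best=H2
  + 200.244.0.0/20 (H1) depth=20
  ? 152.147.160.83  path d0:H0→d1:-→d2:-→d3:-→d4:-→d5:-→d6:-→d7:-→d8:-→d9:-→d10:-→d11:-→d12:-→d13:-→d14:-→d15:-→d16:-→d17:-→d18:-→d19:-→d20:-→d21:-→d22:-→d23:H1  best=H1
  + 200.240.0.0/12 (H0) depth=12
  + 200.244.0.0/16 (H2) depth=16
  ? 152.147.160.18  path d0:H0→d1:-→d2:-→d3:-→d4:-→d5:-→d6:-→d7:-→d8:-→d9:-→d10:-→d11:-→d12:-→d13:-→d14:-→d15:-→d16:-→d17:-→d18:-→d19:-→d20:-→d21:-→d22:-→d23:H1  best=H1
  del 200.244.0.0/18 (clear depth 18)
  ? 152.147.160.24  path d0:H0→d1:-→d2:-→d3:-→d4:-→d5:-→d6:-→d7:-→d8:-→d9:-→d10:-→d11:-→d12:-→d13:-→d14:-→d15:-→d16:-→d17:-→d18:-→d19:-→d20:-→d21:-→d22:-→d23:H1  best=H1
  + 152.147.0.0/16 (H0) depth=16
  ? 58.78.206.216  path d0:H0→d1:-→d2:-→d3:-→d4:-→d5:-→d6:-→d7:-→d8:-→d9:H2→d10:-→d11:-→d12:-→d13:-→d14:-→d15:-→d16:-→d17:-→d18:-→d19:-→d20:-→d21:-→d22:-→d23:-→d24:-→d25:-→d26:-→d27:-→d28:-→d29:-→d30:-→d31:-→d32:H2  best=H2

== LOOKUPS ==
["H0","no-route","H0","H0","no-route","H1","H0","H1","H2","H1","H1","H1","H2"]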